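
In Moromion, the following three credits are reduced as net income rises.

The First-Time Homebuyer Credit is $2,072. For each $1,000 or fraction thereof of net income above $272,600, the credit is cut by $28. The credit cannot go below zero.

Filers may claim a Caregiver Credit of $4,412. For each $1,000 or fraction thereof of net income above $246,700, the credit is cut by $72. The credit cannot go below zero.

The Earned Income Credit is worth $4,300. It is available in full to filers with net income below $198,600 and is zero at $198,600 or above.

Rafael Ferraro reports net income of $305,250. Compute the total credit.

$1,312

First-Time Homebuyer Credit: income exceeds $272,600 by $32,650, which is 33 full-or-partial $1,000 increments; reduction = 33 × $28 = $924, leaving $1,148.
Caregiver Credit: income exceeds $246,700 by $58,550, which is 59 full-or-partial $1,000 increments; reduction = 59 × $72 = $4,248, leaving $164.
Earned Income Credit: $305,250 meets or exceeds the $198,600 cutoff, so the credit is $0.
Total: $1,148 + $164 + $0 = $1,312.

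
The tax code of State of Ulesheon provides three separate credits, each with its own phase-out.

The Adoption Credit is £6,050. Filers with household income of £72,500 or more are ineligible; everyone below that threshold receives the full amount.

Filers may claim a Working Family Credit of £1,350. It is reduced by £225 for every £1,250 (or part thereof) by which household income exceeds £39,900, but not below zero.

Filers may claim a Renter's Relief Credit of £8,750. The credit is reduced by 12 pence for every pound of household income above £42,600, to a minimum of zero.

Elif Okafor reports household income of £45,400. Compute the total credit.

£14,689

Adoption Credit: £45,400 is below the £72,500 cutoff, so the full £6,050 applies.
Working Family Credit: income exceeds £39,900 by £5,500, which is 5 full-or-partial £1,250 increments; reduction = 5 × £225 = £1,125, leaving £225.
Renter's Relief Credit: 12% of the £2,800 excess over £42,600 is £336; credit = £8,750 − £336 = £8,414.
Total: £6,050 + £225 + £8,414 = £14,689.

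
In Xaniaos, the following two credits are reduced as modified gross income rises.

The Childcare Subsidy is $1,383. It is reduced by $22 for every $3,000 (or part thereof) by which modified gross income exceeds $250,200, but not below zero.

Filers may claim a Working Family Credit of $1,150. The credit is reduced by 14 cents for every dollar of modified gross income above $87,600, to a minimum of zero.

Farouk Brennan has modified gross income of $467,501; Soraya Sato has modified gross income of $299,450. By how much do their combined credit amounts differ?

$1,009

Farouk ($467,501): Childcare Subsidy: income exceeds $250,200 by $217,301 → 73 increments × $22 = $1,606 ≥ base, so the credit is $0. Working Family Credit: 14% of the $379,901 excess over $87,600 is $53,186.14 ≥ base, so the credit is $0. total $0 + $0 = $0
Soraya ($299,450): Childcare Subsidy: income exceeds $250,200 by $49,250, which is 17 full-or-partial $3,000 increments; reduction = 17 × $22 = $374, leaving $1,009. Working Family Credit: 14% of the $211,850 excess over $87,600 is $29,659 ≥ base, so the credit is $0. total $1,009 + $0 = $1,009
Difference: |$0 − $1,009| = $1,009.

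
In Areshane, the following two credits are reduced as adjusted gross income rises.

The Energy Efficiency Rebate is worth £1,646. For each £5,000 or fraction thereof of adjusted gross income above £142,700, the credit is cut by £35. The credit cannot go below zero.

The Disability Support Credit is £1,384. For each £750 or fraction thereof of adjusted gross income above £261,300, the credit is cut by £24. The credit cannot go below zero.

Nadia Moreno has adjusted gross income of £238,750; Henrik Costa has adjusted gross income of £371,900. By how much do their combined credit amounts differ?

£2,294

Nadia (£238,750): Energy Efficiency Rebate: income exceeds £142,700 by £96,050, which is 20 full-or-partial £5,000 increments; reduction = 20 × £35 = £700, leaving £946. Disability Support Credit: £238,750 is at or below the £261,300 threshold, so the full £1,384 applies. total £946 + £1,384 = £2,330
Henrik (£371,900): Energy Efficiency Rebate: income exceeds £142,700 by £229,200, which is 46 full-or-partial £5,000 increments; reduction = 46 × £35 = £1,610, leaving £36. Disability Support Credit: income exceeds £261,300 by £110,600 → 148 increments × £24 = £3,552 ≥ base, so the credit is £0. total £36 + £0 = £36
Difference: |£2,330 − £36| = £2,294.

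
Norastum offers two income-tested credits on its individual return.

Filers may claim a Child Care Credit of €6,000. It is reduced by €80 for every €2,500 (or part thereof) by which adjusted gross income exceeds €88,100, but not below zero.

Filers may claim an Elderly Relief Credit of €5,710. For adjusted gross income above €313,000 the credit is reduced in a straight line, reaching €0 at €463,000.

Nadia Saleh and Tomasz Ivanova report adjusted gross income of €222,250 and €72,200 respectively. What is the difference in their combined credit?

€4,320

Nadia (€222,250): Child Care Credit: income exceeds €88,100 by €134,150, which is 54 full-or-partial €2,500 increments; reduction = 54 × €80 = €4,320, leaving €1,680. Elderly Relief Credit: €222,250 is at or below the €313,000 threshold, so the full €5,710 applies. total €1,680 + €5,710 = €7,390
Tomasz (€72,200): Child Care Credit: €72,200 is at or below the €88,100 threshold, so the full €6,000 applies. Elderly Relief Credit: €72,200 is at or below the €313,000 threshold, so the full €5,710 applies. total €6,000 + €5,710 = €11,710
Difference: |€7,390 − €11,710| = €4,320.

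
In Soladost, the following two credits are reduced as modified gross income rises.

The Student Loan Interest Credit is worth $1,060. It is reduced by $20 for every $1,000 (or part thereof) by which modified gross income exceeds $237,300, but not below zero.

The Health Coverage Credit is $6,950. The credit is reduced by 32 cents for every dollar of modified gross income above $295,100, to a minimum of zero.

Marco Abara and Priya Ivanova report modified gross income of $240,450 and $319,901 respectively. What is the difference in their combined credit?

Marco ($240,450): Student Loan Interest Credit: income exceeds $237,300 by $3,150, which is 4 full-or-partial $1,000 increments; reduction = 4 × $20 = $80, leaving $980. Health Coverage Credit: $240,450 is at or below the $295,100 threshold, so the full $6,950 applies. total $980 + $6,950 = $7,930
Priya ($319,901): Student Loan Interest Credit: income exceeds $237,300 by $82,601 → 83 increments × $20 = $1,660 ≥ base, so the credit is $0. Health Coverage Credit: 32% of the $24,801 excess over $295,100 is $7,936.32 ≥ base, so the credit is $0. total $0 + $0 = $0
Difference: |$7,930 − $0| = $7,930.

$7,930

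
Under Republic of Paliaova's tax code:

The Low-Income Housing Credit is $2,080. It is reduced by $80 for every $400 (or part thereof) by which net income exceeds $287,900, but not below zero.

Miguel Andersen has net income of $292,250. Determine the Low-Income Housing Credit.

$1,200

Low-Income Housing Credit: income exceeds $287,900 by $4,350, which is 11 full-or-partial $400 increments; reduction = 11 × $80 = $880, leaving $1,200.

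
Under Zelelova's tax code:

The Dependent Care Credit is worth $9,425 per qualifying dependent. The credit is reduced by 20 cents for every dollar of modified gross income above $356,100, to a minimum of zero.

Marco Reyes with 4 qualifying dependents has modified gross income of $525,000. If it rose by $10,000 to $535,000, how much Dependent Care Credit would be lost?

At $525,000 — base = 4 × $9,425 = $37,700. 20% of the $168,900 excess over $356,100 is $33,780; credit = $37,700 − $33,780 = $3,920.
At $535,000 — base = 4 × $9,425 = $37,700. 20% of the $178,900 excess over $356,100 is $35,780; credit = $37,700 − $35,780 = $1,920.
Lost: $3,920 − $1,920 = $2,000.

$2,000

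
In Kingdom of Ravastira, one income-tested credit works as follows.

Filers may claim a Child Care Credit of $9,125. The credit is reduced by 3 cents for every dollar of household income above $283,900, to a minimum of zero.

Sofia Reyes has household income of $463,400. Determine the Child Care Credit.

Child Care Credit: 3% of the $179,500 excess over $283,900 is $5,385; credit = $9,125 − $5,385 = $3,740.

$3,740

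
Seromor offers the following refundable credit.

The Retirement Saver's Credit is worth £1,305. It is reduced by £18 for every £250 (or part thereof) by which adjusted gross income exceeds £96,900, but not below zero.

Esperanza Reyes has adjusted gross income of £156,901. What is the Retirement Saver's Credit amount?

Retirement Saver's Credit: income exceeds £96,900 by £60,001 → 241 increments × £18 = £4,338 ≥ base, so the credit is £0.

£0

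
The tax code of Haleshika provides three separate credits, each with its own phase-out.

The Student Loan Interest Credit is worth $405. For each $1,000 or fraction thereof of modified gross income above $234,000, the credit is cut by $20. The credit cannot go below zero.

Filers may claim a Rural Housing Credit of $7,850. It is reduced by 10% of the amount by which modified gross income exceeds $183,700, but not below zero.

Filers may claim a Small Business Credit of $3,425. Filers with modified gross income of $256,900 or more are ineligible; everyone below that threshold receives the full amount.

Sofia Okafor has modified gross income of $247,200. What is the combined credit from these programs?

$5,050

Student Loan Interest Credit: income exceeds $234,000 by $13,200, which is 14 full-or-partial $1,000 increments; reduction = 14 × $20 = $280, leaving $125.
Rural Housing Credit: 10% of the $63,500 excess over $183,700 is $6,350; credit = $7,850 − $6,350 = $1,500.
Small Business Credit: $247,200 is below the $256,900 cutoff, so the full $3,425 applies.
Total: $125 + $1,500 + $3,425 = $5,050.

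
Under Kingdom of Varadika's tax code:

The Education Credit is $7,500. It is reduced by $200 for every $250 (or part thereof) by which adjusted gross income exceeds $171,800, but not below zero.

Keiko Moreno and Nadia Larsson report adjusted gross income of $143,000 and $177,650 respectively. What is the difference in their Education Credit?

Keiko ($143,000): Education Credit: $143,000 is at or below the $171,800 threshold, so the full $7,500 applies.
Nadia ($177,650): Education Credit: income exceeds $171,800 by $5,850, which is 24 full-or-partial $250 increments; reduction = 24 × $200 = $4,800, leaving $2,700.
Difference: |$7,500 − $2,700| = $4,800.

$4,800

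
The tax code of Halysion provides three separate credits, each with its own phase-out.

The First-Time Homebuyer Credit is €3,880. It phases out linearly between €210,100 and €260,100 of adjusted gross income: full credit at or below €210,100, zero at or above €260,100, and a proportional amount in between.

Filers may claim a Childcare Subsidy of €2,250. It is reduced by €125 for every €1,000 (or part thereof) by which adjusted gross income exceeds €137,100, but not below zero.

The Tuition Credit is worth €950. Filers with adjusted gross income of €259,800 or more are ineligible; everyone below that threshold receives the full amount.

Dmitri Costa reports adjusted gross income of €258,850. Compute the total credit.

First-Time Homebuyer Credit: €258,850 is €48,750 into a €50,000 phase-out range, leaving 1,250/50,000 of the credit: €3,880 × 1,250/50,000 = €97.
Childcare Subsidy: income exceeds €137,100 by €121,750 → 122 increments × €125 = €15,250 ≥ base, so the credit is €0.
Tuition Credit: €258,850 is below the €259,800 cutoff, so the full €950 applies.
Total: €97 + €0 + €950 = €1,047.

€1,047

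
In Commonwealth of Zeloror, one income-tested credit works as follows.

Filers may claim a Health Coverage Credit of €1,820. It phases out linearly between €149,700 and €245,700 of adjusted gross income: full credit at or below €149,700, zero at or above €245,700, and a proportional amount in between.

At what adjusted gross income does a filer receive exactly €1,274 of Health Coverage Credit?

€1,274 is 1,274/1,820 of the full €1,820, so 546/1,820 of the €96,000 range has been used: income = €149,700 + €96,000 × 546/1,820 = €178,500.

€178,500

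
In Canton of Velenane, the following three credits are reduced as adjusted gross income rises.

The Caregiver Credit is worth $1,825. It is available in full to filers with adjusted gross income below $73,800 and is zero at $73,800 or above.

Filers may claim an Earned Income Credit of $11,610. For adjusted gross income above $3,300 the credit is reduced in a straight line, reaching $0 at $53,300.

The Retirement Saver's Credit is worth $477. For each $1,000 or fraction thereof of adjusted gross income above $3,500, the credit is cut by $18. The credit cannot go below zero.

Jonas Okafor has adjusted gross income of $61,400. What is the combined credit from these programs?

$1,825

Caregiver Credit: $61,400 is below the $73,800 cutoff, so the full $1,825 applies.
Earned Income Credit: $61,400 is at or above $53,300, so the credit is $0.
Retirement Saver's Credit: income exceeds $3,500 by $57,900 → 58 increments × $18 = $1,044 ≥ base, so the credit is $0.
Total: $1,825 + $0 + $0 = $1,825.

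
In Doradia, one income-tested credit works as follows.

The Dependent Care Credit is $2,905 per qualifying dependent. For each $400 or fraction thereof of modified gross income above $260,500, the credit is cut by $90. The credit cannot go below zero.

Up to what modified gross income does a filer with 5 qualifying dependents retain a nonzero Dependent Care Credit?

Full credit = 5 × $2,905 = $14,525.
After 161 increments the reduction is 161 × $90 = $14,490, leaving $35; one more increment wipes it out. Increment 161 ends at excess 161 × $400 = $64,400, so the highest qualifying income is $260,500 + $64,400 = $324,900.

$324,900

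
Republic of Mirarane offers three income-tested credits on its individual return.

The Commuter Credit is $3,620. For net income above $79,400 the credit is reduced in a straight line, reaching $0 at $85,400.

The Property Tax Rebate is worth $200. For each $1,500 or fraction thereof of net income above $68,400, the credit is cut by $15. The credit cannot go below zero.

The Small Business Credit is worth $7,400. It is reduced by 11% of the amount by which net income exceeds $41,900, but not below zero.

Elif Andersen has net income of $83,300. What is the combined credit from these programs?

Commuter Credit: $83,300 is $3,900 into a $6,000 phase-out range, leaving 2,100/6,000 of the credit: $3,620 × 2,100/6,000 = $1,267.
Property Tax Rebate: income exceeds $68,400 by $14,900, which is 10 full-or-partial $1,500 increments; reduction = 10 × $15 = $150, leaving $50.
Small Business Credit: 11% of the $41,400 excess over $41,900 is $4,554; credit = $7,400 − $4,554 = $2,846.
Total: $1,267 + $50 + $2,846 = $4,163.

$4,163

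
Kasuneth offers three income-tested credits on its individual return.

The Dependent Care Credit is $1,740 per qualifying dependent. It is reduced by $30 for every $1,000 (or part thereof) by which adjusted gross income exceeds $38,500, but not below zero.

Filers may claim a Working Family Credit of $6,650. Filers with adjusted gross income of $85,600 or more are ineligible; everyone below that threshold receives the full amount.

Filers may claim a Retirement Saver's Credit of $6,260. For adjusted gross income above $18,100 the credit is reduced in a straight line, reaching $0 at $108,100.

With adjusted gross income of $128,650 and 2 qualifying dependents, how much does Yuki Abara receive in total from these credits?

Dependent Care Credit: base = 2 × $1,740 = $3,480. income exceeds $38,500 by $90,150, which is 91 full-or-partial $1,000 increments; reduction = 91 × $30 = $2,730, leaving $750.
Working Family Credit: $128,650 meets or exceeds the $85,600 cutoff, so the credit is $0.
Retirement Saver's Credit: $128,650 is at or above $108,100, so the credit is $0.
Total: $750 + $0 + $0 = $750.

$750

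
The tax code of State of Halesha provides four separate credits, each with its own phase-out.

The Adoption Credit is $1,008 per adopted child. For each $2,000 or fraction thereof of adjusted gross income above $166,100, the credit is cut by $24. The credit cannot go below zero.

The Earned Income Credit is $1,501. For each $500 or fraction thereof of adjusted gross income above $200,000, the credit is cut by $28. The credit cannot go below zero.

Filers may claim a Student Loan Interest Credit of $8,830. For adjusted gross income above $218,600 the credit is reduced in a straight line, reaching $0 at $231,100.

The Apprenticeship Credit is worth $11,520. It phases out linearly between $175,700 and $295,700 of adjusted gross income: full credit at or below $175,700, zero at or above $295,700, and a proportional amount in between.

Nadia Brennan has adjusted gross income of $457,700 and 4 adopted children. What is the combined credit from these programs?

Adoption Credit: base = 4 × $1,008 = $4,032. income exceeds $166,100 by $291,600, which is 146 full-or-partial $2,000 increments; reduction = 146 × $24 = $3,504, leaving $528.
Earned Income Credit: income exceeds $200,000 by $257,700 → 516 increments × $28 = $14,448 ≥ base, so the credit is $0.
Student Loan Interest Credit: $457,700 is at or above $231,100, so the credit is $0.
Apprenticeship Credit: $457,700 is at or above $295,700, so the credit is $0.
Total: $528 + $0 + $0 + $0 = $528.

$528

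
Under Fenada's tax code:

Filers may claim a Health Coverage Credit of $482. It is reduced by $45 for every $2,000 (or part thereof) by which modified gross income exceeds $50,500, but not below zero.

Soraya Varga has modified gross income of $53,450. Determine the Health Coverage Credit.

$392

Health Coverage Credit: income exceeds $50,500 by $2,950, which is 2 full-or-partial $2,000 increments; reduction = 2 × $45 = $90, leaving $392.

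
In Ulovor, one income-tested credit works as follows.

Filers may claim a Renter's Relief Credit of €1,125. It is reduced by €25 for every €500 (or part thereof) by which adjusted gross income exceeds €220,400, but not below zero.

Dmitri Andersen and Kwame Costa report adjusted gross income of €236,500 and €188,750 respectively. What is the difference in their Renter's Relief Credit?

Dmitri (€236,500): Renter's Relief Credit: income exceeds €220,400 by €16,100, which is 33 full-or-partial €500 increments; reduction = 33 × €25 = €825, leaving €300.
Kwame (€188,750): Renter's Relief Credit: €188,750 is at or below the €220,400 threshold, so the full €1,125 applies.
Difference: |€300 − €1,125| = €825.

€825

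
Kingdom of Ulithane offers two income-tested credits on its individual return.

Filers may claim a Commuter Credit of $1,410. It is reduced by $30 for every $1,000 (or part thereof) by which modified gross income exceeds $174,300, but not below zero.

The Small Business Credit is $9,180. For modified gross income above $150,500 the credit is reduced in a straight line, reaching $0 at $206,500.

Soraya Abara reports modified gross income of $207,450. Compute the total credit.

$390

Commuter Credit: income exceeds $174,300 by $33,150, which is 34 full-or-partial $1,000 increments; reduction = 34 × $30 = $1,020, leaving $390.
Small Business Credit: $207,450 is at or above $206,500, so the credit is $0.
Total: $390 + $0 = $390.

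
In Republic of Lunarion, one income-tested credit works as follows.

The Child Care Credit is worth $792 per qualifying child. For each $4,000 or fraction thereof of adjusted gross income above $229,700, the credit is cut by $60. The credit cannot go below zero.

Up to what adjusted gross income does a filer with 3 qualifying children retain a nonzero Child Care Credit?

$385,700

Full credit = 3 × $792 = $2,376.
After 39 increments the reduction is 39 × $60 = $2,340, leaving $36; one more increment wipes it out. Increment 39 ends at excess 39 × $4,000 = $156,000, so the highest qualifying income is $229,700 + $156,000 = $385,700.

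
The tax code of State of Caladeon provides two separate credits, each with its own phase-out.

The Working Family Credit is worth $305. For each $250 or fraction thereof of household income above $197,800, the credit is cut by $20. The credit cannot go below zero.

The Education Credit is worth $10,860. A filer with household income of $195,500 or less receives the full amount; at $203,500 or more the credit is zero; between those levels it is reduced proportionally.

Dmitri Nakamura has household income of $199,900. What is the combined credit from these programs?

$5,012

Working Family Credit: income exceeds $197,800 by $2,100, which is 9 full-or-partial $250 increments; reduction = 9 × $20 = $180, leaving $125.
Education Credit: $199,900 is $4,400 into a $8,000 phase-out range, leaving 3,600/8,000 of the credit: $10,860 × 3,600/8,000 = $4,887.
Total: $125 + $4,887 = $5,012.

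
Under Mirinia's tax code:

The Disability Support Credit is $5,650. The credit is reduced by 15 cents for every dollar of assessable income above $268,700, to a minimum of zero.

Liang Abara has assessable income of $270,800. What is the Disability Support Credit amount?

$5,335

Disability Support Credit: 15% of the $2,100 excess over $268,700 is $315; credit = $5,650 − $315 = $5,335.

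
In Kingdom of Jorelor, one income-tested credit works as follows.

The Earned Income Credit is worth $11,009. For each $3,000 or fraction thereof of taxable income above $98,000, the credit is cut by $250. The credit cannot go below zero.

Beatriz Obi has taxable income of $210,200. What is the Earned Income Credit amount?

Earned Income Credit: income exceeds $98,000 by $112,200, which is 38 full-or-partial $3,000 increments; reduction = 38 × $250 = $9,500, leaving $1,509.

$1,509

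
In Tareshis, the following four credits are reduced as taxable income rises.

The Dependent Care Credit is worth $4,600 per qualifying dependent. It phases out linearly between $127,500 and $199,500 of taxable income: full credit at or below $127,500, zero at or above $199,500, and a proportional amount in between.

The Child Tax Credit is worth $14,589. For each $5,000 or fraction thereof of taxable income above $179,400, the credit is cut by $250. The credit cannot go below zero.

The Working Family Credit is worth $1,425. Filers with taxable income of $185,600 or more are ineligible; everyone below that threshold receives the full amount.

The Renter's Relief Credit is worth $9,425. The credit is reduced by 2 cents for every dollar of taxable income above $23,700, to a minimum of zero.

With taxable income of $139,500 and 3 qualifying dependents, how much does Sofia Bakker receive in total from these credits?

Dependent Care Credit: base = 3 × $4,600 = $13,800. $139,500 is $12,000 into a $72,000 phase-out range, leaving 60,000/72,000 of the credit: $13,800 × 60,000/72,000 = $11,500.
Child Tax Credit: $139,500 is at or below the $179,400 threshold, so the full $14,589 applies.
Working Family Credit: $139,500 is below the $185,600 cutoff, so the full $1,425 applies.
Renter's Relief Credit: 2% of the $115,800 excess over $23,700 is $2,316; credit = $9,425 − $2,316 = $7,109.
Total: $11,500 + $14,589 + $1,425 + $7,109 = $34,623.

$34,623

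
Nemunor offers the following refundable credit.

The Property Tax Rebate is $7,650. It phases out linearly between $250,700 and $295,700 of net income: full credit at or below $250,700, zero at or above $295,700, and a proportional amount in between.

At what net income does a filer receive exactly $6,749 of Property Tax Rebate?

$256,000

$6,749 is 6,749/7,650 of the full $7,650, so 901/7,650 of the $45,000 range has been used: income = $250,700 + $45,000 × 901/7,650 = $256,000.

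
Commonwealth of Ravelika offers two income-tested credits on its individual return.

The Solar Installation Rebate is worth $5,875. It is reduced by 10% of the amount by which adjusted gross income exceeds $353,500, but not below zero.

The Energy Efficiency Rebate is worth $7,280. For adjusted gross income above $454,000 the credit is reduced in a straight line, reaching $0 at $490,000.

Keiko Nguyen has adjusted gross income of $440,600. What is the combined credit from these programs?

Solar Installation Rebate: 10% of the $87,100 excess over $353,500 is $8,710 ≥ base, so the credit is $0.
Energy Efficiency Rebate: $440,600 is at or below the $454,000 threshold, so the full $7,280 applies.
Total: $0 + $7,280 = $7,280.

$7,280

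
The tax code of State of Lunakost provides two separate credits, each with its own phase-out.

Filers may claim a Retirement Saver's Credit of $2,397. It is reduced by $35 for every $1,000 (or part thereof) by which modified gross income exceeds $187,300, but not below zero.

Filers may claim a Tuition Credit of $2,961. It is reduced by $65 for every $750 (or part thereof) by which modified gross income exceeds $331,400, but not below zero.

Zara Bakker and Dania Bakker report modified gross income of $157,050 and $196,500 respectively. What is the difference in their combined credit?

$350

Zara ($157,050): Retirement Saver's Credit: $157,050 is at or below the $187,300 threshold, so the full $2,397 applies. Tuition Credit: $157,050 is at or below the $331,400 threshold, so the full $2,961 applies. total $2,397 + $2,961 = $5,358
Dania ($196,500): Retirement Saver's Credit: income exceeds $187,300 by $9,200, which is 10 full-or-partial $1,000 increments; reduction = 10 × $35 = $350, leaving $2,047. Tuition Credit: $196,500 is at or below the $331,400 threshold, so the full $2,961 applies. total $2,047 + $2,961 = $5,008
Difference: |$5,358 − $5,008| = $350.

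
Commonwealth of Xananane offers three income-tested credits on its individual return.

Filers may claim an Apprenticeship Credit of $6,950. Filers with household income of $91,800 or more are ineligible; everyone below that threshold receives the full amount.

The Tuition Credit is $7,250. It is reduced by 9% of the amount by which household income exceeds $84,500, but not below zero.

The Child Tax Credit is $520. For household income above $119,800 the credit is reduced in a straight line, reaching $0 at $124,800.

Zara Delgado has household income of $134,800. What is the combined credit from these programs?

Apprenticeship Credit: $134,800 meets or exceeds the $91,800 cutoff, so the credit is $0.
Tuition Credit: 9% of the $50,300 excess over $84,500 is $4,527; credit = $7,250 − $4,527 = $2,723.
Child Tax Credit: $134,800 is at or above $124,800, so the credit is $0.
Total: $0 + $2,723 + $0 = $2,723.

$2,723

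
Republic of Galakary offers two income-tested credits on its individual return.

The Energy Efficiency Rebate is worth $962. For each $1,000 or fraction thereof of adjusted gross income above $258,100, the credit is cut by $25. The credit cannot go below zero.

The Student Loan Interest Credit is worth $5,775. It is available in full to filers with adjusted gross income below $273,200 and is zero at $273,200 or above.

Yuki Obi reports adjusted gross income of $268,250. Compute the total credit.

Energy Efficiency Rebate: income exceeds $258,100 by $10,150, which is 11 full-or-partial $1,000 increments; reduction = 11 × $25 = $275, leaving $687.
Student Loan Interest Credit: $268,250 is below the $273,200 cutoff, so the full $5,775 applies.
Total: $687 + $5,775 = $6,462.

$6,462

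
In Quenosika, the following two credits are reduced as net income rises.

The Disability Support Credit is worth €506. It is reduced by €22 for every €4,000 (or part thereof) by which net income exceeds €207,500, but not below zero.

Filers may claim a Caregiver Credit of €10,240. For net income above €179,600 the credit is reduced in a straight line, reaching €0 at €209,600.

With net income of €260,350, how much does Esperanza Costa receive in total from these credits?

Disability Support Credit: income exceeds €207,500 by €52,850, which is 14 full-or-partial €4,000 increments; reduction = 14 × €22 = €308, leaving €198.
Caregiver Credit: €260,350 is at or above €209,600, so the credit is €0.
Total: €198 + €0 = €198.

€198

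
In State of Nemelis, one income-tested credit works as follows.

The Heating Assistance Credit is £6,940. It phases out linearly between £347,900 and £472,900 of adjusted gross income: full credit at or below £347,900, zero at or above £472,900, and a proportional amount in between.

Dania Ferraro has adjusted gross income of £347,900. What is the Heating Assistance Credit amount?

£6,940

Heating Assistance Credit: £347,900 is at or below the £347,900 threshold, so the full £6,940 applies.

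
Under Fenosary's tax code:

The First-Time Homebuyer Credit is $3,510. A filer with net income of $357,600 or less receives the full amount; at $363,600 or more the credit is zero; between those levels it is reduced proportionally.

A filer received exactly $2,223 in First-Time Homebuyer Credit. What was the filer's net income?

$2,223 is 2,223/3,510 of the full $3,510, so 1,287/3,510 of the $6,000 range has been used: income = $357,600 + $6,000 × 1,287/3,510 = $359,800.

$359,800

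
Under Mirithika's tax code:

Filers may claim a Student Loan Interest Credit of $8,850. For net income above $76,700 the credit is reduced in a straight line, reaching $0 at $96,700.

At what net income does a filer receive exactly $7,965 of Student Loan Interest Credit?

$7,965 is 7,965/8,850 of the full $8,850, so 885/8,850 of the $20,000 range has been used: income = $76,700 + $20,000 × 885/8,850 = $78,700.

$78,700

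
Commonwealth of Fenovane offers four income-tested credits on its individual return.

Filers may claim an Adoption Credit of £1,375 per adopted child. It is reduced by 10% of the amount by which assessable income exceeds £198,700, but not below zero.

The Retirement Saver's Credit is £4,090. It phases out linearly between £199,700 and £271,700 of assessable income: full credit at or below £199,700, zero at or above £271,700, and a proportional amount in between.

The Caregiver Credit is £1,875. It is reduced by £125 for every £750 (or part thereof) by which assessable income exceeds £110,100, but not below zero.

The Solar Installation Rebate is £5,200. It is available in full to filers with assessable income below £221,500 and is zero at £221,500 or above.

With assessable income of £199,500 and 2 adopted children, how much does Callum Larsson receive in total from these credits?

Adoption Credit: base = 2 × £1,375 = £2,750. 10% of the £800 excess over £198,700 is £80; credit = £2,750 − £80 = £2,670.
Retirement Saver's Credit: £199,500 is at or below the £199,700 threshold, so the full £4,090 applies.
Caregiver Credit: income exceeds £110,100 by £89,400 → 120 increments × £125 = £15,000 ≥ base, so the credit is £0.
Solar Installation Rebate: £199,500 is below the £221,500 cutoff, so the full £5,200 applies.
Total: £2,670 + £4,090 + £0 + £5,200 = £11,960.

£11,960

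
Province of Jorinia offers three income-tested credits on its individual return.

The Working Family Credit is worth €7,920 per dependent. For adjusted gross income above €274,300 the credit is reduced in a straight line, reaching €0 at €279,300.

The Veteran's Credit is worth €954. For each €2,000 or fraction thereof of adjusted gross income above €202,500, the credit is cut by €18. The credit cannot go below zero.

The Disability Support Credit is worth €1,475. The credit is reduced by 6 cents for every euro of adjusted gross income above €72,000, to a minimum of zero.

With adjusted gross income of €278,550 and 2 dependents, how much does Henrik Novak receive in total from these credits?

Working Family Credit: base = 2 × €7,920 = €15,840. €278,550 is €4,250 into a €5,000 phase-out range, leaving 750/5,000 of the credit: €15,840 × 750/5,000 = €2,376.
Veteran's Credit: income exceeds €202,500 by €76,050, which is 39 full-or-partial €2,000 increments; reduction = 39 × €18 = €702, leaving €252.
Disability Support Credit: 6% of the €206,550 excess over €72,000 is €12,393 ≥ base, so the credit is €0.
Total: €2,376 + €252 + €0 = €2,628.

€2,628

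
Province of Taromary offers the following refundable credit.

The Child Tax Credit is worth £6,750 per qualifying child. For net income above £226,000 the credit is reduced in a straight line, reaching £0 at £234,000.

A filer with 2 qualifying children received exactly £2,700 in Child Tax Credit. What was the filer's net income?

Full credit = 2 × £6,750 = £13,500.
£2,700 is 2,700/13,500 of the full £13,500, so 10,800/13,500 of the £8,000 range has been used: income = £226,000 + £8,000 × 10,800/13,500 = £232,400.

£232,400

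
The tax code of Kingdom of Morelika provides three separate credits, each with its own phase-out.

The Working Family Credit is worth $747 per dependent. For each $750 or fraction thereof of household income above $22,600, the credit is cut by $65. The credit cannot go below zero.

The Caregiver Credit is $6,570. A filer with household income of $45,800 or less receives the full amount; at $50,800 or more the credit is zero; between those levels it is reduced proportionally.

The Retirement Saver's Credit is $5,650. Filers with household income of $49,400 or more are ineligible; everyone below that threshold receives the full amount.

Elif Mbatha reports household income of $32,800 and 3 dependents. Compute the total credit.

Working Family Credit: base = 3 × $747 = $2,241. income exceeds $22,600 by $10,200, which is 14 full-or-partial $750 increments; reduction = 14 × $65 = $910, leaving $1,331.
Caregiver Credit: $32,800 is at or below the $45,800 threshold, so the full $6,570 applies.
Retirement Saver's Credit: $32,800 is below the $49,400 cutoff, so the full $5,650 applies.
Total: $1,331 + $6,570 + $5,650 = $13,551.

$13,551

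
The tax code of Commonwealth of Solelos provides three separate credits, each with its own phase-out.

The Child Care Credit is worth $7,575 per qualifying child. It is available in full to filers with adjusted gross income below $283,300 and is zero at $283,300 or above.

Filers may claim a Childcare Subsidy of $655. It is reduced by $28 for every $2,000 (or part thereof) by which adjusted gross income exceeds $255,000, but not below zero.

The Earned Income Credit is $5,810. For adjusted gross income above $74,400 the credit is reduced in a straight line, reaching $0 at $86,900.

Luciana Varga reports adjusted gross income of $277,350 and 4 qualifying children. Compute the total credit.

Child Care Credit: base = 4 × $7,575 = $30,300. $277,350 is below the $283,300 cutoff, so the full $30,300 applies.
Childcare Subsidy: income exceeds $255,000 by $22,350, which is 12 full-or-partial $2,000 increments; reduction = 12 × $28 = $336, leaving $319.
Earned Income Credit: $277,350 is at or above $86,900, so the credit is $0.
Total: $30,300 + $319 + $0 = $30,619.

$30,619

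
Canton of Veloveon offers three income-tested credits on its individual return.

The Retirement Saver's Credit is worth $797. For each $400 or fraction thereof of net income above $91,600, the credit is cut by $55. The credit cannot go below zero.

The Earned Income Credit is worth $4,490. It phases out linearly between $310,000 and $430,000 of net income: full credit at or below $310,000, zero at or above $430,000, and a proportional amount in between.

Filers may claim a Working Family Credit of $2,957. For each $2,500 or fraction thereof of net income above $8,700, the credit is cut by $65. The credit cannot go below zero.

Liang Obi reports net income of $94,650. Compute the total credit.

Retirement Saver's Credit: income exceeds $91,600 by $3,050, which is 8 full-or-partial $400 increments; reduction = 8 × $55 = $440, leaving $357.
Earned Income Credit: $94,650 is at or below the $310,000 threshold, so the full $4,490 applies.
Working Family Credit: income exceeds $8,700 by $85,950, which is 35 full-or-partial $2,500 increments; reduction = 35 × $65 = $2,275, leaving $682.
Total: $357 + $4,490 + $682 = $5,529.

$5,529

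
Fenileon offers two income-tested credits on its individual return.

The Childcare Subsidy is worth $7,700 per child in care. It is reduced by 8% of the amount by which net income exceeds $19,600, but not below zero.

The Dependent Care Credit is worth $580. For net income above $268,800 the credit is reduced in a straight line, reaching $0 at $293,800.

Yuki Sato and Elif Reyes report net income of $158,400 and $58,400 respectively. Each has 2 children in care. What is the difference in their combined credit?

Yuki ($158,400): Childcare Subsidy: base = 2 × $7,700 = $15,400. 8% of the $138,800 excess over $19,600 is $11,104; credit = $15,400 − $11,104 = $4,296. Dependent Care Credit: $158,400 is at or below the $268,800 threshold, so the full $580 applies. total $4,296 + $580 = $4,876
Elif ($58,400): Childcare Subsidy: base = 2 × $7,700 = $15,400. 8% of the $38,800 excess over $19,600 is $3,104; credit = $15,400 − $3,104 = $12,296. Dependent Care Credit: $58,400 is at or below the $268,800 threshold, so the full $580 applies. total $12,296 + $580 = $12,876
Difference: |$4,876 − $12,876| = $8,000.

$8,000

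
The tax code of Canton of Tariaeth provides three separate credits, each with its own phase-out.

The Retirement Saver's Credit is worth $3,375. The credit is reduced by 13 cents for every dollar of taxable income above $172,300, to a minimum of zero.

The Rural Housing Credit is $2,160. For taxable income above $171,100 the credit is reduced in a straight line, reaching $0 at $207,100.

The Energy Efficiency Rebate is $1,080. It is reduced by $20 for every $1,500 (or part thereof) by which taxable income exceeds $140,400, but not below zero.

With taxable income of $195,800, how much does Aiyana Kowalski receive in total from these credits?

$1,338

Retirement Saver's Credit: 13% of the $23,500 excess over $172,300 is $3,055; credit = $3,375 − $3,055 = $320.
Rural Housing Credit: $195,800 is $24,700 into a $36,000 phase-out range, leaving 11,300/36,000 of the credit: $2,160 × 11,300/36,000 = $678.
Energy Efficiency Rebate: income exceeds $140,400 by $55,400, which is 37 full-or-partial $1,500 increments; reduction = 37 × $20 = $740, leaving $340.
Total: $320 + $678 + $340 = $1,338.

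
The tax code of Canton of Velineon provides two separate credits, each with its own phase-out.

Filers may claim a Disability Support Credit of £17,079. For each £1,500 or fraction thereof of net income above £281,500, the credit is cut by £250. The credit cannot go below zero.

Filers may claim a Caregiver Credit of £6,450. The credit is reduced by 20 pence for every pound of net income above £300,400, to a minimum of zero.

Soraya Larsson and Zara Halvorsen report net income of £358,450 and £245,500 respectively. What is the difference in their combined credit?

£19,450

Soraya (£358,450): Disability Support Credit: income exceeds £281,500 by £76,950, which is 52 full-or-partial £1,500 increments; reduction = 52 × £250 = £13,000, leaving £4,079. Caregiver Credit: 20% of the £58,050 excess over £300,400 is £11,610 ≥ base, so the credit is £0. total £4,079 + £0 = £4,079
Zara (£245,500): Disability Support Credit: £245,500 is at or below the £281,500 threshold, so the full £17,079 applies. Caregiver Credit: £245,500 is at or below the £300,400 threshold, so the full £6,450 applies. total £17,079 + £6,450 = £23,529
Difference: |£4,079 − £23,529| = £19,450.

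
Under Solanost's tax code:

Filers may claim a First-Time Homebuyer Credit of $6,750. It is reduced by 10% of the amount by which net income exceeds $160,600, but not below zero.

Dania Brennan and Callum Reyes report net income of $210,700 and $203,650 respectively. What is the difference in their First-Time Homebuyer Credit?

Dania ($210,700): First-Time Homebuyer Credit: 10% of the $50,100 excess over $160,600 is $5,010; credit = $6,750 − $5,010 = $1,740.
Callum ($203,650): First-Time Homebuyer Credit: 10% of the $43,050 excess over $160,600 is $4,305; credit = $6,750 − $4,305 = $2,445.
Difference: |$1,740 − $2,445| = $705.

$705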